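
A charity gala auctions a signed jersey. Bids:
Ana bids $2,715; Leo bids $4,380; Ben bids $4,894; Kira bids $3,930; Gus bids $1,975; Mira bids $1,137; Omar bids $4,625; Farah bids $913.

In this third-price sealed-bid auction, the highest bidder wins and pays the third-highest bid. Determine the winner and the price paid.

Third-price sealed-bid auction: the highest bidder wins and pays the third-highest bid.
Bids ranked: 4,894 (Ben) > 4,625 (Omar) > 4,380 (Leo) > 3,930 (Kira) > 2,715 (Ana) > 1,975 (Gus) > …
Ben is highest; pays the third-highest bid, $4,380.

Ben pays $4,380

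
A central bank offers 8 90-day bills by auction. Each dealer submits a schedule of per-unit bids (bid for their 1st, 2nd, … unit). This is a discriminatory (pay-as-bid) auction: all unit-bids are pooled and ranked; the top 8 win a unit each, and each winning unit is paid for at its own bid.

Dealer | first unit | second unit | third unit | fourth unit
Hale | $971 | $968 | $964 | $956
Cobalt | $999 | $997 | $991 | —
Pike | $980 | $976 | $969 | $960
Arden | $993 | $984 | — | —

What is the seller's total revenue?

Total revenue: $7,891

All unit-bids, highest first — top 8: 999 (Cobalt-1), 997 (Cobalt-2), 993 (Arden-1), 991 (Cobalt-3), 984 (Arden-2), 980 (Pike-1), 976 (Pike-2), 971 (Hale-1)
Next rejected bid: $969 (not a price — pay-as-bid).
Each winning unit pays its own bid.
Revenue = 999 + 997 + 993 + 991 + 984 + 980 + 976 + 971 = $7,891.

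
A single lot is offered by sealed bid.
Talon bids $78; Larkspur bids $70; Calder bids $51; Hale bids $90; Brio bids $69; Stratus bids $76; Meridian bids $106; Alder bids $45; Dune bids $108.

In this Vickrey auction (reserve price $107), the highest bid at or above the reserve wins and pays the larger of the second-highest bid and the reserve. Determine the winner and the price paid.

Sorting bids: 108 (Dune) > 106 (Meridian) > 90 (Hale) > 78 (Talon) > 76 (Stratus) > 70 (Larkspur) > …
Dune has the top bid at or above the reserve ($108).
Second-highest bid $106 is below the reserve $107, so the reserve binds → payment $107.

Dune pays $107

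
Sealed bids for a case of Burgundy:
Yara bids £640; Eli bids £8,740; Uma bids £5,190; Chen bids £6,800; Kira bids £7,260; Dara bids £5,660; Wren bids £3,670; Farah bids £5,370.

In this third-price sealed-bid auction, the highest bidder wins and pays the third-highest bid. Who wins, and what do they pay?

Eli pays £6,800

Third-price sealed-bid auction: the highest bidder wins and pays the third-highest bid.
Sorting bids: 8,740 (Eli) > 7,260 (Kira) > 6,800 (Chen) > 5,660 (Dara) > 5,370 (Farah) > 5,190 (Uma) > …
Eli wins; payment is bid #3 in the ranking = £6,800.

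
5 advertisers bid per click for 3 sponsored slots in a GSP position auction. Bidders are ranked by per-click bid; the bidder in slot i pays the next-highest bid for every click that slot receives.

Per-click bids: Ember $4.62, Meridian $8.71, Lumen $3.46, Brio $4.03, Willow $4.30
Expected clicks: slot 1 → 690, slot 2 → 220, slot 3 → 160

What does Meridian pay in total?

Meridian pays $3187.80

Ranked by bid: $8.71 (Meridian) > $4.62 (Ember) > $4.30 (Willow) > $4.03 (Brio) > …
Meridian holds slot 1 → pays next bid $4.62 × 690 clicks = $3187.80.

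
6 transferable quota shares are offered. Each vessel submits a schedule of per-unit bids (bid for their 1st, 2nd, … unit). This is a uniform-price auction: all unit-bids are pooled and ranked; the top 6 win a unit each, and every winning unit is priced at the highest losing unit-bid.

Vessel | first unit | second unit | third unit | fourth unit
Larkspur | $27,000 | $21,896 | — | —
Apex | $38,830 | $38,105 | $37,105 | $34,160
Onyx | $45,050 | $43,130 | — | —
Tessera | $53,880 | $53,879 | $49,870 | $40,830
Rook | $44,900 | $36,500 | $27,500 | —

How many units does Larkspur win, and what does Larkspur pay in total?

All unit-bids, highest first — top 6: 53,880 (Tessera-1), 53,879 (Tessera-2), 49,870 (Tessera-3), 45,050 (Onyx-1), 44,900 (Rook-1), 43,130 (Onyx-2)
Highest rejected unit-bid = $40,830.
Larkspur wins 0 unit(s) at $40,830 each.

Larkspur: 0 units, pays $0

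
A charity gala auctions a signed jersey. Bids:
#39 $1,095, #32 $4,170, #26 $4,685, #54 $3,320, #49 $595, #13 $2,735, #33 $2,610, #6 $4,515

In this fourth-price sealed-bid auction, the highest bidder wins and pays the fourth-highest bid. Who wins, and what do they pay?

#26 pays $3,320

Sorting bids: 4,685 (#26) > 4,515 (#6) > 4,170 (#32) > 3,320 (#54) > 2,735 (#13) > 2,610 (#33) > …
#26 wins; payment is bid #4 in the ranking = $3,320.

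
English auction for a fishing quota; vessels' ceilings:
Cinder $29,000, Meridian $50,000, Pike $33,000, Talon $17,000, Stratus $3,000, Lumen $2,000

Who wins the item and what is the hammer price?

Limits ranked: 50,000 (Meridian) > 33,000 (Pike) > 29,000 (Cinder) > 17,000 (Talon) > 3,000 (Stratus) > 2,000 (Lumen)
Once the price passes $33,000, only Meridian is left; the hammer falls at Pike's limit of $33,000.

Meridian wins at $33,000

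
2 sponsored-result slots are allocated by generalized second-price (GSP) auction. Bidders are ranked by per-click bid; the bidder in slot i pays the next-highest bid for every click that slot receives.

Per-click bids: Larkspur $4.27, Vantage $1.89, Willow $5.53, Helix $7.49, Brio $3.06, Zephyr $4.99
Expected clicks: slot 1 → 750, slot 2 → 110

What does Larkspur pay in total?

Larkspur pays $0.00

Ranked by bid: $7.49 (Helix) > $5.53 (Willow) > $4.99 (Zephyr) > …
Larkspur ranks below slot 2 → no slot, pays nothing.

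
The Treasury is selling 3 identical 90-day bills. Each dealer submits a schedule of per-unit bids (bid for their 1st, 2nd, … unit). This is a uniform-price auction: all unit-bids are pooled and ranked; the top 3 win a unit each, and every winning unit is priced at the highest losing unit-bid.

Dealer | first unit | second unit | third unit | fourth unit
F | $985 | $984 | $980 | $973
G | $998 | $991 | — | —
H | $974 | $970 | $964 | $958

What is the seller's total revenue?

Total revenue: $2,952

All unit-bids, highest first — top 3: 998 (G-1), 991 (G-2), 985 (F-1)
First bid not allocated: $984.
Allocation: F 1, G 2. Every unit priced at $984.
Revenue = 3 × 984 = $2,952.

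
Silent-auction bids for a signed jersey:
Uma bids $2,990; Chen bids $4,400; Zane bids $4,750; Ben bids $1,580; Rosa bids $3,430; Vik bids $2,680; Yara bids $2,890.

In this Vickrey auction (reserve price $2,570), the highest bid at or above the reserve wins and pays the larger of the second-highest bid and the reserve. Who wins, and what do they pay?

Zane pays $4,400

Sorting bids: 4,750 (Zane) > 4,400 (Chen) > 3,430 (Rosa) > 2,990 (Uma) > 2,890 (Yara) > 2,680 (Vik) > …
Highest eligible bid: Zane at $4,750.
Second-highest bid $4,400 exceeds the reserve $2,570 → payment $4,400.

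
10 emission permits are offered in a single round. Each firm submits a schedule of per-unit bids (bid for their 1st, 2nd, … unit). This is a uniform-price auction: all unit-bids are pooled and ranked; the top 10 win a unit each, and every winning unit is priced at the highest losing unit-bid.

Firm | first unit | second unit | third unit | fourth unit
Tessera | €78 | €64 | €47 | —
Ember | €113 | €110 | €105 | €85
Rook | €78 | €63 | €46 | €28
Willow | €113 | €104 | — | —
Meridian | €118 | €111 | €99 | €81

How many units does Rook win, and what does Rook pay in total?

Rook: 0 units, pays €0

All unit-bids, highest first — top 10: 118 (Meridian-1), 113 (Ember-1), 113 (Willow-1), 111 (Meridian-2), 110 (Ember-2), 105 (Ember-3), 104 (Willow-2), 99 (Meridian-3), 85 (Ember-4), 81 (Meridian-4)
Highest rejected unit-bid = €78.
Rook wins 0 unit(s) at €78 each.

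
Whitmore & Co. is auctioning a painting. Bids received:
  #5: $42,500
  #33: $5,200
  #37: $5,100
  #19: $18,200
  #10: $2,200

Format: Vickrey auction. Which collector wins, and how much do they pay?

Vickrey auction: the highest bidder wins and pays the second-highest bid.
Bids in order: 42,500 (#5) > 18,200 (#19) > 5,200 (#33) > 5,100 (#37) > 2,200 (#10)
#5 is highest; pays the second-highest bid, $18,200.

#5 pays $18,200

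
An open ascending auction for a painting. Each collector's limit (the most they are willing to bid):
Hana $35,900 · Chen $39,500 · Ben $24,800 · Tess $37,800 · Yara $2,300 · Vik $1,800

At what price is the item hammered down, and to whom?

Chen wins at $37,800

Rule: the price rises until one bidder remains; the winner pays the price at which the last rival dropped out.
Sorting limits: 39,500 (Chen) > 37,800 (Tess) > 35,900 (Hana) > 24,800 (Ben) > 2,300 (Yara) > 1,800 (Vik)
Tess is the last rival to drop out, at $37,800; Chen remains and wins at that price.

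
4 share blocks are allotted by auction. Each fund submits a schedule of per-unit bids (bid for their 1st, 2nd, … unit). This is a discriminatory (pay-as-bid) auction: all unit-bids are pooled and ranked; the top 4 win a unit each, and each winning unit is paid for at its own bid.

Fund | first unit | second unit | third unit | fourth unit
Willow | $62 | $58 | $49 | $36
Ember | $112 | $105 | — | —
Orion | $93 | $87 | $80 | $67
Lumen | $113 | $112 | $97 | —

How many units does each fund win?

Ember 2, Lumen 2

All unit-bids, highest first — top 4: 113 (Lumen-1), 112 (Ember-1), 112 (Lumen-2), 105 (Ember-2)
Next rejected bid: $97 (not a price — pay-as-bid).
Allocation: Ember 2, Lumen 2.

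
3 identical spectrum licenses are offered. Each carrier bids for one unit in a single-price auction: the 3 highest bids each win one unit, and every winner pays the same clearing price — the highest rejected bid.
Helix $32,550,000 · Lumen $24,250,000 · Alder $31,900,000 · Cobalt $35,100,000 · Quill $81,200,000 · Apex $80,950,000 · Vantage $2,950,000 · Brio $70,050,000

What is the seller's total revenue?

Bids ranked high→low: 81,200,000 (Quill), 80,950,000 (Apex), 70,050,000 (Brio), 35,100,000 (Cobalt), 32,550,000 (Helix), …
The 3 highest are Quill, Apex, Brio.
First losing bid is Cobalt's $35,100,000, which sets the uniform price.
Total revenue = 3 × $35,100,000 = $105,300,000.

Total revenue: $105,300,000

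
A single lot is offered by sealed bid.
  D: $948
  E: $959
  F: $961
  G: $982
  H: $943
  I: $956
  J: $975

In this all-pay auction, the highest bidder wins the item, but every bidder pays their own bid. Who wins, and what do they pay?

Rule: the highest bidder wins the item, but every bidder pays their own bid.
Bids in order: 982 (G) > 975 (J) > 961 (F) > 959 (E) > 956 (I) > 948 (D) > …
G is highest and takes the item; every bidder forfeits their bid.

G pays $982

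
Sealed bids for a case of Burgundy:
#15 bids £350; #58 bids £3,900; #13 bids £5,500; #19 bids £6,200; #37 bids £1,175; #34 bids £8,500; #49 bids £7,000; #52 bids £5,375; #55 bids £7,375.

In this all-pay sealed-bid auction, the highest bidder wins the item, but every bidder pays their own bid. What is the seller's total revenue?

Bids ranked: 8,500 (#34) > 7,375 (#55) > 7,000 (#49) > 6,200 (#19) > 5,500 (#13) > 5,375 (#52) > …
#34 wins with the top bid; all bids are sunk regardless.
Every bidder forfeits their bid regardless of winning.
Revenue = 350 + 3,900 + 5,500 + 6,200 + 1,175 + 8,500 + 7,000 + 5,375 + 7,375 = £45,375.

Total revenue: £45,375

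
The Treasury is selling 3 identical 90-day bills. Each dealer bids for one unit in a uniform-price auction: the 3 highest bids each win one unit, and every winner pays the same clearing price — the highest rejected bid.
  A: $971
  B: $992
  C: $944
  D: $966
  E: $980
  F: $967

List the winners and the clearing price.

Ordering the bids: 992 (B), 980 (E), 971 (A), 967 (F), 966 (D), …
The 3 highest are B, E, A.
Clearing price = highest rejected bid = $967.

B, E, A; each pays $967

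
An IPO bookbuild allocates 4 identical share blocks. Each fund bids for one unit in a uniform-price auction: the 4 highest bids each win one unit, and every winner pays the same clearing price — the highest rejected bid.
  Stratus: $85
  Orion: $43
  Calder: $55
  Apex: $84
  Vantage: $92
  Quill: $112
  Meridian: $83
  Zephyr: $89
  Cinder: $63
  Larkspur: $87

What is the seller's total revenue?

Total revenue: $340

Ordering the bids: 112 (Quill), 92 (Vantage), 89 (Zephyr), 87 (Larkspur), 85 (Stratus), 84 (Apex), …
Winners (4 units): Quill, Vantage, Zephyr, Larkspur.
First losing bid is Stratus's $85, which sets the uniform price.
Total revenue = 4 × $85 = $340.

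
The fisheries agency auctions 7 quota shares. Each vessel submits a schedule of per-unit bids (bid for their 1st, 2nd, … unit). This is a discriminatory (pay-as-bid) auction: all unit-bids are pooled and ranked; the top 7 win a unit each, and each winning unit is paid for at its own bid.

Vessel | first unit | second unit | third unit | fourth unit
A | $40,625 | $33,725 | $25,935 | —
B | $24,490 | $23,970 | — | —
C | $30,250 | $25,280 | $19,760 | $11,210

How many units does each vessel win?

A 3, B 2, C 2

All unit-bids, highest first — top 7: 40,625 (A-1), 33,725 (A-2), 30,250 (C-1), 25,935 (A-3), 25,280 (C-2), 24,490 (B-1), 23,970 (B-2)
Next rejected bid: $19,760 (not a price — pay-as-bid).
Allocation: A 3, B 2, C 2.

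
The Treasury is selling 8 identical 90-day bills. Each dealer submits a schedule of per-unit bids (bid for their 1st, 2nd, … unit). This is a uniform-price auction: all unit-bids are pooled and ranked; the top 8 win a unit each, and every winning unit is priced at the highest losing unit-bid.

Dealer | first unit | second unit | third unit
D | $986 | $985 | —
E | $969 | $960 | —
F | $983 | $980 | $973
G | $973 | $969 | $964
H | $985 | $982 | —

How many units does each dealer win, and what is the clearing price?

D 2, F 3, G 1, H 2; clearing price $969

Merging the schedules and taking the best 8: 986 (D-1), 985 (D-2), 985 (H-1), 983 (F-1), 982 (H-2), 980 (F-2), 973 (F-3), 973 (G-1)
The (k+1)-th unit-bid is $969.
Allocation: D 2, F 3, G 1, H 2.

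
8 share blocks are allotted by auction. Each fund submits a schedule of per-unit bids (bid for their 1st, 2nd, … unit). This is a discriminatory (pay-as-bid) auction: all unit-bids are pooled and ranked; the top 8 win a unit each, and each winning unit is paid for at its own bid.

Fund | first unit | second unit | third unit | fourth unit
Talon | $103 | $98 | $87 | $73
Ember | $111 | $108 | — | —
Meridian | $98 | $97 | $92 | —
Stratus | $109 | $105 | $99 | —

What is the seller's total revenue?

Total revenue: $831

All unit-bids, highest first — top 8: 111 (Ember-1), 109 (Stratus-1), 108 (Ember-2), 105 (Stratus-2), 103 (Talon-1), 99 (Stratus-3), 98 (Talon-2), 98 (Meridian-1)
Next rejected bid: $97 (not a price — pay-as-bid).
Each winning unit pays its own bid.
Revenue = 111 + 109 + 108 + 105 + 103 + 99 + 98 + 98 = $831.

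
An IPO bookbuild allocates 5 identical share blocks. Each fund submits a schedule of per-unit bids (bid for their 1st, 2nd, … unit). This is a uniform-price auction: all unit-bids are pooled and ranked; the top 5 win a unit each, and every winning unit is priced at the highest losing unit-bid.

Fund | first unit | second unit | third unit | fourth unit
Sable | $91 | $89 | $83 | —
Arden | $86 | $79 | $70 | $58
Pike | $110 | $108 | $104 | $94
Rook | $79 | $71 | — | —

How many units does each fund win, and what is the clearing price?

Merging the schedules and taking the best 5: 110 (Pike-1), 108 (Pike-2), 104 (Pike-3), 94 (Pike-4), 91 (Sable-1)
The (k+1)-th unit-bid is $89.
Allocation: Pike 4, Sable 1.

Pike 4, Sable 1; clearing price $89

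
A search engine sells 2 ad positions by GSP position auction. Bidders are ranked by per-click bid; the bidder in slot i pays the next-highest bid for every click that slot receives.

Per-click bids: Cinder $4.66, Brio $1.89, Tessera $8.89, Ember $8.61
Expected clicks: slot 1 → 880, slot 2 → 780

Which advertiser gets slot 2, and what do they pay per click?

Sorting advertisers: $8.89 (Tessera) > $8.61 (Ember) > $4.66 (Cinder) > …
Slot 2 goes to the second-ranked bidder, Ember, who pays the next bid down: $4.66/click.

Ember; $4.66 per click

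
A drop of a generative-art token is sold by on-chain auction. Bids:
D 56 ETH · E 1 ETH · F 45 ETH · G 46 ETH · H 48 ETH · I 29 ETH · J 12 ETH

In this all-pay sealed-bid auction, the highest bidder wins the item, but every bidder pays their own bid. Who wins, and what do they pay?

Sorting bids: 56 (D) > 48 (H) > 46 (G) > 45 (F) > 29 (I) > 12 (J) > …
D is highest and takes the item; every bidder forfeits their bid.

D pays 56 ETH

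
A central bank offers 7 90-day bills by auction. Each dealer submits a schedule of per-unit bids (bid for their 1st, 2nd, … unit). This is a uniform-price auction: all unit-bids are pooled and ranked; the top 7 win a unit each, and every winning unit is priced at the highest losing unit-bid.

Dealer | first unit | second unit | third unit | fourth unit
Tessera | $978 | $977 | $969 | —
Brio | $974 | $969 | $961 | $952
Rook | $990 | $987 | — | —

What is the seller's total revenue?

Total revenue: $6,727

All unit-bids, highest first — top 7: 990 (Rook-1), 987 (Rook-2), 978 (Tessera-1), 977 (Tessera-2), 974 (Brio-1), 969 (Tessera-3), 969 (Brio-2)
Highest rejected unit-bid = $961.
Allocation: Brio 2, Rook 2, Tessera 3. Every unit priced at $961.
Revenue = 7 × 961 = $6,727.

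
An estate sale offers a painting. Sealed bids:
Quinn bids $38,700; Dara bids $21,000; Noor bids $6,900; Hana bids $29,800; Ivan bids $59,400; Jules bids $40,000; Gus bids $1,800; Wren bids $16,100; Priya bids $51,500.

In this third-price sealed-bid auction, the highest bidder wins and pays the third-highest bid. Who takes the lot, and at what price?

Ivan pays $40,000

Rule: the highest bidder wins and pays the third-highest bid.
Bids in order: 59,400 (Ivan) > 51,500 (Priya) > 40,000 (Jules) > 38,700 (Quinn) > 29,800 (Hana) > 21,000 (Dara) > …
Ivan wins; payment is bid #3 in the ranking = $40,000.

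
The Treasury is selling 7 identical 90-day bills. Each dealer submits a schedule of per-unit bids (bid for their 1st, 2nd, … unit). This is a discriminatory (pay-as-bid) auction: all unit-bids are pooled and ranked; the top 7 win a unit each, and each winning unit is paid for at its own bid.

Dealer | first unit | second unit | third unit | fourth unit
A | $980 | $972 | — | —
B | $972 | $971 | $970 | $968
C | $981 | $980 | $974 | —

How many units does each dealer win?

A 2, B 2, C 3

Merging the schedules and taking the best 7: 981 (C-1), 980 (A-1), 980 (C-2), 974 (C-3), 972 (A-2), 972 (B-1), 971 (B-2)
Next rejected bid: $970 (not a price — pay-as-bid).
Allocation: A 2, B 2, C 3.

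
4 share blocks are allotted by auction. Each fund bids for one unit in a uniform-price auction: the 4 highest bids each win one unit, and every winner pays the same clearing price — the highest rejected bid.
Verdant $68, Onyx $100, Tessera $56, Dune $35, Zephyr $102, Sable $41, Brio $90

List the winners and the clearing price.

Bids ranked high→low: 102 (Zephyr), 100 (Onyx), 90 (Brio), 68 (Verdant), 56 (Tessera), 41 (Sable), …
The 4 highest are Zephyr, Onyx, Brio, Verdant.
First losing bid is Tessera's $56, which sets the uniform price.

Zephyr, Onyx, Brio, Verdant; each pays $56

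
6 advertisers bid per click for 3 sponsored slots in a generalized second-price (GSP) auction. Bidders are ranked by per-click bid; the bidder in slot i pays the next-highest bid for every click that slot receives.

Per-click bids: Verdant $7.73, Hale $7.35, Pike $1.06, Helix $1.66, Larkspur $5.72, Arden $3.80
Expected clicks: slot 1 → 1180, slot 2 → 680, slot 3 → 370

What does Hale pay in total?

Sorting advertisers: $7.73 (Verdant) > $7.35 (Hale) > $5.72 (Larkspur) > $3.80 (Arden) > …
Hale holds slot 2 → pays next bid $5.72 × 680 clicks = $3889.60.

Hale pays $3889.60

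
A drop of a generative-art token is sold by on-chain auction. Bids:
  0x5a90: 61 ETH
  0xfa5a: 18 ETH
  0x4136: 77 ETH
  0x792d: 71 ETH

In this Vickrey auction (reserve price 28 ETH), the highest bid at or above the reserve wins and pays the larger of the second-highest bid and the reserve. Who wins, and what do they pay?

0x4136 pays 71 ETH

Vickrey auction (reserve price 28 ETH): the highest bid at or above the reserve wins and pays the larger of the second-highest bid and the reserve.
Bids ranked: 77 (0x4136) > 71 (0x792d) > 61 (0x5a90) > 18 (0xfa5a)
0x4136 has the top bid at or above the reserve (77 ETH).
max(second-highest 71 ETH, reserve 28 ETH) = 71 ETH; the reserve does not bind.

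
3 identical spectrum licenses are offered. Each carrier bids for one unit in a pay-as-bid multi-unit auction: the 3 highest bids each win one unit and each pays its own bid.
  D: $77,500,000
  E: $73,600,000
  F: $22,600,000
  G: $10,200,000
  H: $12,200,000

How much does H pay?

Ordering the bids: 77,500,000 (D), 73,600,000 (E), 22,600,000 (F), 12,200,000 (H), 10,200,000 (G)
The 3 highest are D, E, F.
H does not win → $0.

H pays $0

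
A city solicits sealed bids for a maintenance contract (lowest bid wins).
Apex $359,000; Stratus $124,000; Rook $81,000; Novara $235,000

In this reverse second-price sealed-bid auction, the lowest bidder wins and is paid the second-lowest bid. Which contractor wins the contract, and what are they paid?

Sorting bids: 81,000 (Rook) < 124,000 (Stratus) < 235,000 (Novara) < 359,000 (Apex)
Rook wins with the lowest bid; price is set by the runner-up at $124,000.

Rook is paid $124,000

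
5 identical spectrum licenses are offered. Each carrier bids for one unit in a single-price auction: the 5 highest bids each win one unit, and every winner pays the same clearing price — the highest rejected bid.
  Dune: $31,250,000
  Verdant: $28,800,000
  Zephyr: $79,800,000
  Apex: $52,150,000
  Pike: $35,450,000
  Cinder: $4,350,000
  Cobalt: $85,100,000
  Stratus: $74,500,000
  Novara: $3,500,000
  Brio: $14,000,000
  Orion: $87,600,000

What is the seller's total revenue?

Sorting: 87,600,000 (Orion), 85,100,000 (Cobalt), 79,800,000 (Zephyr), 74,500,000 (Stratus), 52,150,000 (Apex), 35,450,000 (Pike), 31,250,000 (Dune), …
Winners (5 units): Orion, Cobalt, Zephyr, Stratus, Apex.
First losing bid is Pike's $35,450,000, which sets the uniform price.
Total revenue = 5 × $35,450,000 = $177,250,000.

Total revenue: $177,250,000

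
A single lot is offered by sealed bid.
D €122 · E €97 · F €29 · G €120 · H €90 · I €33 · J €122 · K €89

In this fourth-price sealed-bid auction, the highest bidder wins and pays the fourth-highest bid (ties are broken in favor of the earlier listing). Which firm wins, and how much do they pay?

Rule: the highest bidder wins and pays the fourth-highest bid.
Sorting bids: 122 (D) > 122 (J) > 120 (G) > 97 (E) > 90 (H) > 89 (K) > …
D and J tie at €122; tie-break gives it to D.
D is highest; pays the fourth-highest bid, €97.

D pays €97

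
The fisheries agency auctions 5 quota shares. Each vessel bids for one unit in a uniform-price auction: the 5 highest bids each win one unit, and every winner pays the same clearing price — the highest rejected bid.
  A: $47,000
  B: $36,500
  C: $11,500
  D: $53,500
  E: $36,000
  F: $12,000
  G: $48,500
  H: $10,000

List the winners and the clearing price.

Bids ranked high→low: 53,500 (D), 48,500 (G), 47,000 (A), 36,500 (B), 36,000 (E), 12,000 (F), 11,500 (C), …
Winners (5 units): D, G, A, B, E.
Highest unsuccessful bid: $12,000 → clearing price.

D, G, A, B, E; each pays $12,000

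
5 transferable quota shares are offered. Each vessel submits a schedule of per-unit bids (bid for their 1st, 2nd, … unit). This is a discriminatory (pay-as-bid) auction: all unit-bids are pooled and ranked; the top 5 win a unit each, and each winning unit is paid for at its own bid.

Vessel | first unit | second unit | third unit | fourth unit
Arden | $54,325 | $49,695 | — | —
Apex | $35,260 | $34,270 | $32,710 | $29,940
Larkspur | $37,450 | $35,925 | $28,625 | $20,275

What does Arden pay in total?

Arden pays $104,020

Merging the schedules and taking the best 5: 54,325 (Arden-1), 49,695 (Arden-2), 37,450 (Larkspur-1), 35,925 (Larkspur-2), 35,260 (Apex-1)
Next rejected bid: $34,270 (not a price — pay-as-bid).
Arden's winning unit-bids: 54,325 + 49,695 = $104,020.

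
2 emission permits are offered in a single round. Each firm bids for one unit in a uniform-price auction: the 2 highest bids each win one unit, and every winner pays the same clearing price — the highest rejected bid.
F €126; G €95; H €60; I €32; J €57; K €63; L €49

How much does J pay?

Bids ranked high→low: 126 (F), 95 (G), 63 (K), 60 (H), …
Winners (2 units): F, G.
Clearing price = highest rejected bid = €63.
J does not win → pays €0.

J pays €0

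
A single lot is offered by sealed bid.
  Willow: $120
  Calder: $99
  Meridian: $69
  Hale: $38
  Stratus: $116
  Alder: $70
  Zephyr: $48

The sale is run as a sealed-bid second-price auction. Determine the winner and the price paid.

Willow pays $116

Sorting bids: 120 (Willow) > 116 (Stratus) > 99 (Calder) > 70 (Alder) > 69 (Meridian) > 48 (Zephyr) > …
Willow wins with the highest bid; price is set by the runner-up at $116.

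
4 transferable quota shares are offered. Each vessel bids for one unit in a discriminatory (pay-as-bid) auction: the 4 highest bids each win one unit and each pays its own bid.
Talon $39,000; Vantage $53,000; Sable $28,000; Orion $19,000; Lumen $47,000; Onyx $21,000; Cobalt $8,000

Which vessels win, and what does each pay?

Bids ranked high→low: 53,000 (Vantage), 47,000 (Lumen), 39,000 (Talon), 28,000 (Sable), 21,000 (Onyx), 19,000 (Orion), …
The 4 highest are Vantage, Lumen, Talon, Sable.
Each winner pays its own bid: Vantage $53,000, Lumen $47,000, Talon $39,000, Sable $28,000.

Vantage $53,000, Lumen $47,000, Talon $39,000, Sable $28,000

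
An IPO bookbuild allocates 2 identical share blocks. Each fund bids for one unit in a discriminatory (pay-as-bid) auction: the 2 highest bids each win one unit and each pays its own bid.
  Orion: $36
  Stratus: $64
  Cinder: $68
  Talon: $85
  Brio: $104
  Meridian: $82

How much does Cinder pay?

Cinder pays $0

Ordering the bids: 104 (Brio), 85 (Talon), 82 (Meridian), 68 (Cinder), …
Top 2: Brio, Talon.
Cinder does not win → $0.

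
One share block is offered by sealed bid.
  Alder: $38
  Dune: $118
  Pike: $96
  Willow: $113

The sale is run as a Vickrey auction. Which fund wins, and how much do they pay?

Vickrey auction: the highest bidder wins and pays the second-highest bid.
Bids ranked: 118 (Dune) > 113 (Willow) > 96 (Pike) > 38 (Alder)
Second-price: Dune pays Willow's bid of $113.

Dune pays $113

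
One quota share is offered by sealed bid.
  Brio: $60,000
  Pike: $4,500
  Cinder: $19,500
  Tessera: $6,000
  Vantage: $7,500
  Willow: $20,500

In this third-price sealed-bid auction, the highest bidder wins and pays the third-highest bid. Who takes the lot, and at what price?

Sorting bids: 60,000 (Brio) > 20,500 (Willow) > 19,500 (Cinder) > 7,500 (Vantage) > 6,000 (Tessera) > 4,500 (Pike)
Brio wins; payment is bid #3 in the ranking = $19,500.

Brio pays $19,500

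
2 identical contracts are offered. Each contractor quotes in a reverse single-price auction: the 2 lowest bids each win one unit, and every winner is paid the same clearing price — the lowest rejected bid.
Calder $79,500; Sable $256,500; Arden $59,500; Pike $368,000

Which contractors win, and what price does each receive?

Bids ranked low→high: 59,500 (Arden), 79,500 (Calder), 256,500 (Sable), 368,000 (Pike)
Lowest 2: Arden, Calder.
Clearing price = lowest rejected bid = $256,500.

Arden, Calder; each is paid $256,500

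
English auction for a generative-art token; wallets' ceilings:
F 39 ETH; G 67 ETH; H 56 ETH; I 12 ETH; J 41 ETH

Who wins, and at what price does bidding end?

G wins at 56 ETH

Ascending (English) auction: the price rises until one bidder remains; the winner pays the price at which the last rival dropped out.
Limits ranked: 67 (G) > 56 (H) > 41 (J) > 39 (F) > 12 (I)
H is the last rival to drop out, at 56 ETH; G remains and wins at that price.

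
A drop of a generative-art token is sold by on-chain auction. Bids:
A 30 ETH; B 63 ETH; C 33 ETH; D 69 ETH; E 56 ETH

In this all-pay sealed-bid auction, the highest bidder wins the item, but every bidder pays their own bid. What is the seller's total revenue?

Total revenue: 251 ETH

Sorting bids: 69 (D) > 63 (B) > 56 (E) > 33 (C) > 30 (A)
D wins with the top bid; all bids are sunk regardless.
Every bidder forfeits their bid regardless of winning.
Revenue = 30 + 63 + 33 + 69 + 56 = 251 ETH.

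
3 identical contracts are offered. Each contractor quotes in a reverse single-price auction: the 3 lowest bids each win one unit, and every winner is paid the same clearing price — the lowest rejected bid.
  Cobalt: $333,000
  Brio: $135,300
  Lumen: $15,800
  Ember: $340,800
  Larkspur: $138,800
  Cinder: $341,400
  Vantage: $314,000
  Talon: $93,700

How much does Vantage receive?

Vantage is paid $0

Sorting: 15,800 (Lumen), 93,700 (Talon), 135,300 (Brio), 138,800 (Larkspur), 314,000 (Vantage), …
The 3 lowest are Lumen, Talon, Brio.
First losing bid is Larkspur's $138,800, which sets the uniform price.
Vantage does not win → is paid $0.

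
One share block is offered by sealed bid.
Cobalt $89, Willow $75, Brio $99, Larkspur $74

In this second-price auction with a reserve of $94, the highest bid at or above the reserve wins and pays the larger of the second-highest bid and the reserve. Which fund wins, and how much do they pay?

Second-price auction with a reserve of $94: the highest bid at or above the reserve wins and pays the larger of the second-highest bid and the reserve.
Bids ranked: 99 (Brio) > 89 (Cobalt) > 75 (Willow) > 74 (Larkspur)
Brio has the top bid at or above the reserve ($99).
Second-highest bid $89 is below the reserve $94, so the reserve binds → payment $94.

Brio pays $94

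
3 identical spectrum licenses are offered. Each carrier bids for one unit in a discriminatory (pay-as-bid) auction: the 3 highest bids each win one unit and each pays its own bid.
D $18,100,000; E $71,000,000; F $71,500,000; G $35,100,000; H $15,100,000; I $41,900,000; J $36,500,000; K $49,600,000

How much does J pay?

Bids ranked high→low: 71,500,000 (F), 71,000,000 (E), 49,600,000 (K), 41,900,000 (I), 36,500,000 (J), …
Winners (3 units): F, E, K.
J does not win → $0.

J pays $0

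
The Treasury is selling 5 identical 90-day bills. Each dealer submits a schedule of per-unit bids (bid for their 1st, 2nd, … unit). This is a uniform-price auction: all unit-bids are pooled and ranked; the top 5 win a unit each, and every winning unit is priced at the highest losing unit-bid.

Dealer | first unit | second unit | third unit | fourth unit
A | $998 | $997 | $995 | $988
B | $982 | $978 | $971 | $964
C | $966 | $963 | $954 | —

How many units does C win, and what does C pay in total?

C: 0 units, pays $0

Pooled unit-bids ranked (top 5): 998 (A-1), 997 (A-2), 995 (A-3), 988 (A-4), 982 (B-1)
The (k+1)-th unit-bid is $978.
C wins 0 unit(s) at $978 each.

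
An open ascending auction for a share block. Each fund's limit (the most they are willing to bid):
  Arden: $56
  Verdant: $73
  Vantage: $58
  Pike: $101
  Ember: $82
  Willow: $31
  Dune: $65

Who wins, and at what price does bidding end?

Pike wins at $82

Sorting limits: 101 (Pike) > 82 (Ember) > 73 (Verdant) > 65 (Dune) > 58 (Vantage) > 56 (Arden) > …
Bidding ends when Ember exits at $82; Pike takes it.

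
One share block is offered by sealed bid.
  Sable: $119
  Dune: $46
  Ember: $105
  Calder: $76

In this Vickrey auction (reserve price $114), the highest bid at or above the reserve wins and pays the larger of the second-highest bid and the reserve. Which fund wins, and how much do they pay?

Bids in order: 119 (Sable) > 105 (Ember) > 76 (Calder) > 46 (Dune)
Sable has the top bid at or above the reserve ($119).
Second-highest bid $105 is below the reserve $114, so the reserve binds → payment $114.

Sable pays $114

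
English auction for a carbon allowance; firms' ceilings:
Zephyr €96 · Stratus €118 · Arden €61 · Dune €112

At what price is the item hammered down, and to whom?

Stratus wins at €112

Limits ranked: 118 (Stratus) > 112 (Dune) > 96 (Zephyr) > 61 (Arden)
Bidding ends when Dune exits at €112; Stratus takes it.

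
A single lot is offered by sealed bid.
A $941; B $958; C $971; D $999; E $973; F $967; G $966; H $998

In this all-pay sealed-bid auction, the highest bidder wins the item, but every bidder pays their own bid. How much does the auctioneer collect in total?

Total revenue: $7,773

Bids in order: 999 (D) > 998 (H) > 973 (E) > 971 (C) > 967 (F) > 966 (G) > …
Every bidder forfeits their bid regardless of winning.
Revenue = 941 + 958 + 971 + 999 + 973 + 967 + 966 + 998 = $7,773.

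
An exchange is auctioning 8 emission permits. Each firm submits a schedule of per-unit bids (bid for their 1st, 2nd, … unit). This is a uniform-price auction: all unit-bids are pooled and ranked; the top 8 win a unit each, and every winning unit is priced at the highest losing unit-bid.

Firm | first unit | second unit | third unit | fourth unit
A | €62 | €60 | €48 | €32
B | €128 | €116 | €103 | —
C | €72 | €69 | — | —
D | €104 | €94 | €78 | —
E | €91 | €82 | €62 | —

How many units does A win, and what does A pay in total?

Merging the schedules and taking the best 8: 128 (B-1), 116 (B-2), 104 (D-1), 103 (B-3), 94 (D-2), 91 (E-1), 82 (E-2), 78 (D-3)
Highest rejected unit-bid = €72.
A wins 0 unit(s) at €72 each.

A: 0 units, pays €0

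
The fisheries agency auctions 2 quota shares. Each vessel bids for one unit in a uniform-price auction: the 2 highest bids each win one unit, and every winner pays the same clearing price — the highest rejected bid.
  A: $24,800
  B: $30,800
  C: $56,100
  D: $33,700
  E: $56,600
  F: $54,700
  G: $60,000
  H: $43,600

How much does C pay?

C pays $0

Sorting: 60,000 (G), 56,600 (E), 56,100 (C), 54,700 (F), …
The 2 highest are G, E.
Highest unsuccessful bid: $56,100 → clearing price.
C does not win → pays $0.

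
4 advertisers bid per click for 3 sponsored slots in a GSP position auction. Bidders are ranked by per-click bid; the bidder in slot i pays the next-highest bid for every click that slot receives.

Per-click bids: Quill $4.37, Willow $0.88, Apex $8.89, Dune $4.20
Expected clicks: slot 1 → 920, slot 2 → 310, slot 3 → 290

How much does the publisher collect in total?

Per-click bids in order: $8.89 (Apex) > $4.37 (Quill) > $4.20 (Dune) > $0.88 (Willow)
Slot 1: Apex pays $4.37 × 920 = $4020.40
Slot 2: Quill pays $4.20 × 310 = $1302.00
Slot 3: Dune pays $0.88 × 290 = $255.20
Total = $5577.60

Total revenue: $5577.60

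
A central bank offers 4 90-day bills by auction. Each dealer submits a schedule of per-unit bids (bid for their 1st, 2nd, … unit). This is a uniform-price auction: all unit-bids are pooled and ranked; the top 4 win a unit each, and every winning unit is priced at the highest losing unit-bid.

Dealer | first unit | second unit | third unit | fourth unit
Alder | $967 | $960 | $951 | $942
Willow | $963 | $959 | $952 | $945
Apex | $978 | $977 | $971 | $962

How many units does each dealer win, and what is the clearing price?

Alder 1, Apex 3; clearing price $963

All unit-bids, highest first — top 4: 978 (Apex-1), 977 (Apex-2), 971 (Apex-3), 967 (Alder-1)
First bid not allocated: $963.
Allocation: Alder 1, Apex 3.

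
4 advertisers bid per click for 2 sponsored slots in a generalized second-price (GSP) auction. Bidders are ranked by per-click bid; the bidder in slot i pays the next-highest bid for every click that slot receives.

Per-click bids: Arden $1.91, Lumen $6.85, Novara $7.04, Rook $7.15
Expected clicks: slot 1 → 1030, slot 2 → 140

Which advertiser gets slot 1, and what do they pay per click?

Rook; $7.04 per click

Ranked by bid: $7.15 (Rook) > $7.04 (Novara) > $6.85 (Lumen) > …
Slot 1 goes to the first-ranked bidder, Rook, who pays the next bid down: $7.04/click.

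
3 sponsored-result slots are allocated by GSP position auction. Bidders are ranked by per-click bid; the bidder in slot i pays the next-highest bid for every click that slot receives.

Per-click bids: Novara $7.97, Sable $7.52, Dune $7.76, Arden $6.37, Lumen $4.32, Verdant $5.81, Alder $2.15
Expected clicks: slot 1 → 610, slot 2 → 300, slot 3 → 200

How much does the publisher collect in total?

Sorting advertisers: $7.97 (Novara) > $7.76 (Dune) > $7.52 (Sable) > $6.37 (Arden) > …
Slot 1: Novara pays $7.76 × 610 = $4733.60
Slot 2: Dune pays $7.52 × 300 = $2256.00
Slot 3: Sable pays $6.37 × 200 = $1274.00
Total = $8263.60

Total revenue: $8263.60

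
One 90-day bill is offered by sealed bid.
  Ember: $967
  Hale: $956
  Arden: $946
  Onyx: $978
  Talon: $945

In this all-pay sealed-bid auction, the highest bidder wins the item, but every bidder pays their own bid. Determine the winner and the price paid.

Onyx pays $978

Sorting bids: 978 (Onyx) > 967 (Ember) > 956 (Hale) > 946 (Arden) > 945 (Talon)
Onyx wins with the top bid; all bids are sunk regardless.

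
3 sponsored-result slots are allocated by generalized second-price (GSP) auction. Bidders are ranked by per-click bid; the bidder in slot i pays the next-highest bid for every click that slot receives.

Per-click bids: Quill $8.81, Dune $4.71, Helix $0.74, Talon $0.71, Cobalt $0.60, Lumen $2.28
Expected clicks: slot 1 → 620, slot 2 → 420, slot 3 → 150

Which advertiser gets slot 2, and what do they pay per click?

Dune; $2.28 per click

Sorting advertisers: $8.81 (Quill) > $4.71 (Dune) > $2.28 (Lumen) > $0.74 (Helix) > …
Slot 2 goes to the second-ranked bidder, Dune, who pays the next bid down: $2.28/click.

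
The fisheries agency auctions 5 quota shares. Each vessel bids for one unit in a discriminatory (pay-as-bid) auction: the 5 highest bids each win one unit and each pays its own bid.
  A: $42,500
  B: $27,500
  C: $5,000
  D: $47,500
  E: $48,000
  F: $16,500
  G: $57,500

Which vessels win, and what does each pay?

Ordering the bids: 57,500 (G), 48,000 (E), 47,500 (D), 42,500 (A), 27,500 (B), 16,500 (F), 5,000 (C)
Winners (5 units): G, E, D, A, B.
Each winner pays its own bid: G $57,500, E $48,000, D $47,500, A $42,500, B $27,500.

G $57,500, E $48,000, D $47,500, A $42,500, B $27,500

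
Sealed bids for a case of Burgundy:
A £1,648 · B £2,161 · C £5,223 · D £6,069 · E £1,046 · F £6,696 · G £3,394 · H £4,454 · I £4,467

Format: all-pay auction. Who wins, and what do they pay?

All-pay auction: the highest bidder wins the item, but every bidder pays their own bid.
Bids ranked: 6,696 (F) > 6,069 (D) > 5,223 (C) > 4,467 (I) > 4,454 (H) > 3,394 (G) > …
F is highest and takes the item; every bidder forfeits their bid.

F pays £6,696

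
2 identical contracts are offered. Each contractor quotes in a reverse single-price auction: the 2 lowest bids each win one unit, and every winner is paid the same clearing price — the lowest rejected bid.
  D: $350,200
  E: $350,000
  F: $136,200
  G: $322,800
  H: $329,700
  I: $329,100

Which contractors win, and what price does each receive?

F, G; each is paid $329,100

Sorting: 136,200 (F), 322,800 (G), 329,100 (I), 329,700 (H), …
The 2 lowest are F, G.
Lowest unsuccessful bid: $329,100 → clearing price.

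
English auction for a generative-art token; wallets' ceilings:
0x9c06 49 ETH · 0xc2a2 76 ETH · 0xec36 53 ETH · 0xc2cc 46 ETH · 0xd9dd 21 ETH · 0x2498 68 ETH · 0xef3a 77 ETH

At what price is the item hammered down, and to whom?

0xef3a wins at 76 ETH

Limits ranked: 77 (0xef3a) > 76 (0xc2a2) > 68 (0x2498) > 53 (0xec36) > 49 (0x9c06) > 46 (0xc2cc) > …
Once the price passes 76 ETH, only 0xef3a is left; the hammer falls at 0xc2a2's limit of 76 ETH.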